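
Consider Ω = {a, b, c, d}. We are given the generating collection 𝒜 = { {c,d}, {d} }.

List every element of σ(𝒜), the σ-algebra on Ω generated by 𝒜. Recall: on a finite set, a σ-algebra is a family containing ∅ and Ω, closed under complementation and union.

Begin from { ∅, {d}, {c,d}, Ω } (that is, 𝒜 plus ∅ and Ω).
Step 1: +2 →
  {a,b}  = {c,d}ᶜ
  {a,b,c}  = {d}ᶜ
  — 6 sets.
Step 2: +1 →
  {a,b,d}  = {a,b} ∪ {d}
  — 7 sets.
Step 3 (1 new):
  {c}  = {a,b,d}ᶜ
  — 8 sets.
Step 4: no new sets; the family is a σ-algebra.

σ(𝒜) = { ∅, {c}, {d}, {a,b}, {c,d}, {a,b,c}, {a,b,d}, Ω }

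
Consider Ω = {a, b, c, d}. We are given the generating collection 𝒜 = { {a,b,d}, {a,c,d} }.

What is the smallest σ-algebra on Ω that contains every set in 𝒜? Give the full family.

Start: 𝒜 ∪ {∅, Ω} = { {}, {a,b,d}, {a,c,d}, Ω }.
Pass 1 adds 2:
  {b}  = ᶜ of {a,c,d}
  {c}  = ᶜ of {a,b,d}
  |family| = 6
Pass 2: +1 →
  {b,c}  = {c} ∪ {b}
  |family| = 7
Pass 3: 1 new —
  {a,d}  = ᶜ of {b,c}
  |family| = 8
Pass 4: closed — nothing new.

Therefore σ(𝒜) = { {}, {b}, {c}, {a,d}, {b,c}, {a,b,d}, {a,c,d}, Ω } (|σ(𝒜)| = 8).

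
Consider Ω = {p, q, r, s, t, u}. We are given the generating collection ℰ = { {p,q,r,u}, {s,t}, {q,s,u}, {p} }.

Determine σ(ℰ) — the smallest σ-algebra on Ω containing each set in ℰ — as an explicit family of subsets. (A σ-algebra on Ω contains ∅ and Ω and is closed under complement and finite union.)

Seed the family with ℰ together with ∅ and Ω: { {}, {p}, {s,t}, {q,s,u}, {p,q,r,u}, Ω }.
Step 1: +6 →
  {p,r,t}  = ᶜ of {q,s,u}
  {p,s,t}  = {s,t} ∪ {p}
  {p,q,s,u}  = {q,s,u} ∪ {p}
  {q,s,t,u}  = {s,t} ∪ {q,s,u}
  {p,q,r,s,u}  = {q,s,u} ∪ {p,q,r,u}
  {q,r,s,t,u}  = ᶜ of {p}
Step 2 adds 7:
  {t}  = ᶜ of {p,q,r,s,u}
  {p,r}  = ᶜ of {q,s,t,u}
  {r,t}  = ᶜ of {p,q,s,u}
  {q,r,u}  = ᶜ of {p,s,t}
  {p,r,s,t}  = {p,s,t} ∪ {p,r,t}
  {p,q,r,t,u}  = {p,r,t} ∪ {p,q,r,u}
  {p,q,s,t,u}  = {p,s,t} ∪ {q,s,u}
Step 3 adds 7:
  {r}  = ᶜ of {p,q,s,t,u}
  {s}  = ᶜ of {p,q,r,t,u}
  {p,t}  = {t} ∪ {p}
  {q,u}  = ᶜ of {p,r,s,t}
  {r,s,t}  = {s,t} ∪ {r,t}
  {q,r,s,u}  = {q,s,u} ∪ {q,r,u}
  {q,r,t,u}  = {r,t} ∪ {q,r,u}
Step 4 adds 6:
  {p,s}  = ᶜ of {q,r,t,u}
  {r,s}  = {r} ∪ {s}
  {p,q,u}  = ᶜ of {r,s,t}
  {p,r,s}  = {p,r} ∪ {s}
  {q,t,u}  = {q,u} ∪ {t}
  {p,q,t,u}  = {q,u} ∪ {p,t}
Step 5: no new sets; the family is a σ-algebra.

Therefore σ(ℰ) = { {}, {p}, {r}, {s}, {t}, {p,r}, {p,s}, {p,t}, {q,u}, {r,s}, {r,t}, {s,t}, {p,q,u}, {p,r,s}, {p,r,t}, {p,s,t}, {q,r,u}, {q,s,u}, {q,t,u}, {r,s,t}, {p,q,r,u}, {p,q,s,u}, {p,q,t,u}, {p,r,s,t}, {q,r,s,u}, {q,r,t,u}, {q,s,t,u}, {p,q,r,s,u}, {p,q,r,t,u}, {p,q,s,t,u}, {q,r,s,t,u}, Ω } (|σ(ℰ)| = 32).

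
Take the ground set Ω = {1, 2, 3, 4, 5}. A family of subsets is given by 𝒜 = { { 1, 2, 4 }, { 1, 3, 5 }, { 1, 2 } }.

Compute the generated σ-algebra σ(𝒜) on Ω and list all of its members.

|σ(𝒜)| = 16.  σ(𝒜) = { ∅, { 1 }, { 2 }, { 4 }, { 1, 2 }, { 1, 4 }, { 2, 4 }, { 3, 5 }, { 1, 2, 4 }, { 1, 3, 5 }, { 2, 3, 5 }, { 3, 4, 5 }, { 1, 2, 3, 5 }, { 1, 3, 4, 5 }, { 2, 3, 4, 5 }, Ω }

Trace:
Seed the family with 𝒜 together with ∅ and Ω: { ∅, { 1, 2 }, { 1, 2, 4 }, { 1, 3, 5 }, Ω }.
Pass 1: 4 new —
  { 2, 4 }  = Ω∖{ 1, 3, 5 }
  { 3, 5 }  = Ω∖{ 1, 2, 4 }
  { 3, 4, 5 }  = Ω∖{ 1, 2 }
  { 1, 2, 3, 5 }  = { 1, 2 } ∪ { 1, 3, 5 }
Pass 2 adds 3:
  { 4 }  = Ω∖{ 1, 2, 3, 5 }
  { 1, 3, 4, 5 }  = { 3, 4, 5 } ∪ { 1, 3, 5 }
  { 2, 3, 4, 5 }  = { 3, 4, 5 } ∪ { 2, 4 }
Pass 3: +2 →
  { 1 }  = Ω∖{ 2, 3, 4, 5 }
  { 2 }  = Ω∖{ 1, 3, 4, 5 }
Pass 4: +2 →
  { 1, 4 }  = { 4 } ∪ { 1 }
  { 2, 3, 5 }  = { 3, 5 } ∪ { 2 }
Pass 5: closed — nothing new.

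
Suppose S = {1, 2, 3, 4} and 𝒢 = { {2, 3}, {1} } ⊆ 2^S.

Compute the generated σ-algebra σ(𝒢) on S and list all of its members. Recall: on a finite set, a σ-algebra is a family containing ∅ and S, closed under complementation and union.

Take S₀ = 𝒢 ∪ {∅, S} = { {}, {1}, {2, 3}, S }.
Pass 1: 3 new —
  {1, 4}  = complement {2, 3}
  {1, 2, 3}  = {1} ∪ {2, 3}
  {2, 3, 4}  = complement {1}
  (now 7)
Pass 2: 1 new —
  {4}  = complement {1, 2, 3}
  (now 8)
Pass 3: stable.

|σ(𝒢)| = 8.  σ(𝒢) = { {}, {1}, {4}, {1, 4}, {2, 3}, {1, 2, 3}, {2, 3, 4}, S }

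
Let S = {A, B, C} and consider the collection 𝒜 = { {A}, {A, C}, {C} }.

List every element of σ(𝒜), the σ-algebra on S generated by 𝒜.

Begin from { ∅, {A}, {C}, {A, C}, S } (that is, 𝒜 plus ∅ and S).
Iteration 1: 3 new —
  {B}  = ᶜ of {A, C}
  {A, B}  = ᶜ of {C}
  {B, C}  = ᶜ of {A}
Iteration 2: already closed under ᶜ and ∪.

Therefore σ(𝒜) = { ∅, {A}, {B}, {C}, {A, B}, {A, C}, {B, C}, S } (|σ(𝒜)| = 8).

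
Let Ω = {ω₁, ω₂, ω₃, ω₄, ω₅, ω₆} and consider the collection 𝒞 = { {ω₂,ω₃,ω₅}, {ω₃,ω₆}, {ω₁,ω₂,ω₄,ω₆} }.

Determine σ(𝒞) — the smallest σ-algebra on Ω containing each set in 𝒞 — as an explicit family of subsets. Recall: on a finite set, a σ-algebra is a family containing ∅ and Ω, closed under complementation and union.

σ(𝒞) (32 sets): { {}, {ω₂}, {ω₃}, {ω₅}, {ω₆}, {ω₁,ω₄}, {ω₂,ω₃}, {ω₂,ω₅}, {ω₂,ω₆}, {ω₃,ω₅}, {ω₃,ω₆}, {ω₅,ω₆}, {ω₁,ω₂,ω₄}, {ω₁,ω₃,ω₄}, {ω₁,ω₄,ω₅}, {ω₁,ω₄,ω₆}, {ω₂,ω₃,ω₅}, {ω₂,ω₃,ω₆}, {ω₂,ω₅,ω₆}, {ω₃,ω₅,ω₆}, {ω₁,ω₂,ω₃,ω₄}, {ω₁,ω₂,ω₄,ω₅}, {ω₁,ω₂,ω₄,ω₆}, {ω₁,ω₃,ω₄,ω₅}, {ω₁,ω₃,ω₄,ω₆}, {ω₁,ω₄,ω₅,ω₆}, {ω₂,ω₃,ω₅,ω₆}, {ω₁,ω₂,ω₃,ω₄,ω₅}, {ω₁,ω₂,ω₃,ω₄,ω₆}, {ω₁,ω₂,ω₄,ω₅,ω₆}, {ω₁,ω₃,ω₄,ω₅,ω₆}, Ω }

Derivation:
Take S₀ = 𝒞 ∪ {∅, Ω} = { {}, {ω₃,ω₆}, {ω₂,ω₃,ω₅}, {ω₁,ω₂,ω₄,ω₆}, Ω }.
Step 1 (5 new):
  {ω₃,ω₅}  = ᶜ of {ω₁,ω₂,ω₄,ω₆}
  {ω₁,ω₄,ω₆}  = ᶜ of {ω₂,ω₃,ω₅}
  {ω₁,ω₂,ω₄,ω₅}  = ᶜ of {ω₃,ω₆}
  {ω₂,ω₃,ω₅,ω₆}  = {ω₂,ω₃,ω₅} ∪ {ω₃,ω₆}
  {ω₁,ω₂,ω₃,ω₄,ω₆}  = {ω₁,ω₂,ω₄,ω₆} ∪ {ω₃,ω₆}
Step 2: +7 →
  {ω₅}  = ᶜ of {ω₁,ω₂,ω₃,ω₄,ω₆}
  {ω₁,ω₄}  = ᶜ of {ω₂,ω₃,ω₅,ω₆}
  {ω₃,ω₅,ω₆}  = {ω₃,ω₆} ∪ {ω₃,ω₅}
  {ω₁,ω₃,ω₄,ω₆}  = {ω₁,ω₄,ω₆} ∪ {ω₃,ω₆}
  {ω₁,ω₂,ω₃,ω₄,ω₅}  = {ω₁,ω₂,ω₄,ω₅} ∪ {ω₂,ω₃,ω₅}
  {ω₁,ω₂,ω₄,ω₅,ω₆}  = {ω₁,ω₂,ω₄,ω₆} ∪ {ω₁,ω₂,ω₄,ω₅}
  {ω₁,ω₃,ω₄,ω₅,ω₆}  = {ω₁,ω₄,ω₆} ∪ {ω₃,ω₅}
Step 3. New:
  {ω₂}  = ᶜ of {ω₁,ω₃,ω₄,ω₅,ω₆}
  {ω₃}  = ᶜ of {ω₁,ω₂,ω₄,ω₅,ω₆}
  {ω₆}  = ᶜ of {ω₁,ω₂,ω₃,ω₄,ω₅}
  {ω₂,ω₅}  = ᶜ of {ω₁,ω₃,ω₄,ω₆}
  {ω₁,ω₂,ω₄}  = ᶜ of {ω₃,ω₅,ω₆}
  {ω₁,ω₄,ω₅}  = {ω₁,ω₄} ∪ {ω₅}
  {ω₁,ω₃,ω₄,ω₅}  = {ω₁,ω₄} ∪ {ω₃,ω₅}
  {ω₁,ω₄,ω₅,ω₆}  = {ω₁,ω₄,ω₆} ∪ {ω₅}
Step 4 (7 new):
  {ω₂,ω₃}  = ᶜ of {ω₁,ω₄,ω₅,ω₆}
  {ω₂,ω₆}  = ᶜ of {ω₁,ω₃,ω₄,ω₅}
  {ω₅,ω₆}  = {ω₆} ∪ {ω₅}
  {ω₁,ω₃,ω₄}  = {ω₃} ∪ {ω₁,ω₄}
  {ω₂,ω₃,ω₆}  = ᶜ of {ω₁,ω₄,ω₅}
  {ω₂,ω₅,ω₆}  = {ω₂,ω₅} ∪ {ω₆}
  {ω₁,ω₂,ω₃,ω₄}  = {ω₁,ω₂,ω₄} ∪ {ω₃}
Step 5: stable.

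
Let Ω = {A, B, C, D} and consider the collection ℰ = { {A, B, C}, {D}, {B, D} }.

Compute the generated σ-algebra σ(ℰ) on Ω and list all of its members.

σ(ℰ) (8 sets): { {}, {B}, {D}, {A, C}, {B, D}, {A, B, C}, {A, C, D}, Ω }

Working:
Start: ℰ ∪ {∅, Ω} = { {}, {D}, {B, D}, {A, B, C}, Ω }.
Round 1 adds 1:
  {A, C}  = Ω∖{B, D}
  [6 total]
Round 2. New:
  {A, C, D}  = {D} ∪ {A, C}
  [7 total]
Round 3 adds 1:
  {B}  = Ω∖{A, C, D}
  [8 total]
Round 4 adds nothing — fixpoint reached.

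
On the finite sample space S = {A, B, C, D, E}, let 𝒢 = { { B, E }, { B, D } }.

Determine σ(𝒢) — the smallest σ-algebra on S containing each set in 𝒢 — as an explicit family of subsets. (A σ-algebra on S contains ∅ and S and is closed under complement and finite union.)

Begin from { {}, { B, D }, { B, E }, S } (that is, 𝒢 plus ∅ and S).
Step 1: +3 →
  { A, C, D }  = { B, E }ᶜ
  { A, C, E }  = { B, D }ᶜ
  { B, D, E }  = { B, E } ∪ { B, D }
  — 7 sets.
Step 2 adds 4:
  { A, C }  = { B, D, E }ᶜ
  { A, B, C, D }  = { A, C, D } ∪ { B, D }
  { A, B, C, E }  = { B, E } ∪ { A, C, E }
  { A, C, D, E }  = { A, C, D } ∪ { A, C, E }
  — 11 sets.
Step 3 adds 3:
  { B }  = { A, C, D, E }ᶜ
  { D }  = { A, B, C, E }ᶜ
  { E }  = { A, B, C, D }ᶜ
  — 14 sets.
Step 4 adds 2:
  { D, E }  = { D } ∪ { E }
  { A, B, C }  = { A, C } ∪ { B }
  — 16 sets.
After Step 5 the family is unchanged; done.

Hence σ(𝒢) has 16 members: { {}, { B }, { D }, { E }, { A, C }, { B, D }, { B, E }, { D, E }, { A, B, C }, { A, C, D }, { A, C, E }, { B, D, E }, { A, B, C, D }, { A, B, C, E }, { A, C, D, E }, S }.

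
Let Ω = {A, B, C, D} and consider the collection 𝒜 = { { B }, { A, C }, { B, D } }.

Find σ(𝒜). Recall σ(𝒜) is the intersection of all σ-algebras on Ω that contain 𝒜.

Initial family (5 sets): { {}, { B }, { A, C }, { B, D }, Ω }.
Pass 1 adds 2:
  { A, B, C }  = { A, C } ∪ { B }
  { A, C, D }  = Ω∖{ B }
  |family| = 7
Pass 2 (1 new):
  { D }  = Ω∖{ A, B, C }
  |family| = 8
Pass 3 adds nothing — fixpoint reached.

σ(𝒜) = { {}, { B }, { D }, { A, C }, { B, D }, { A, B, C }, { A, C, D }, Ω }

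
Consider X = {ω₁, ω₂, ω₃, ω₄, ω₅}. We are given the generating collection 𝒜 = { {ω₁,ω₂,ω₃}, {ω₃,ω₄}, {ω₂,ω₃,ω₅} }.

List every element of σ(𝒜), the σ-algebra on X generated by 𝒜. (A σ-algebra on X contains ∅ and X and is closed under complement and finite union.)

Take S₀ = 𝒜 ∪ {∅, X} = { ∅, {ω₃,ω₄}, {ω₁,ω₂,ω₃}, {ω₂,ω₃,ω₅}, X }.
Step 1: 6 new —
  {ω₁,ω₄}  = ᶜ of {ω₂,ω₃,ω₅}
  {ω₄,ω₅}  = ᶜ of {ω₁,ω₂,ω₃}
  {ω₁,ω₂,ω₅}  = ᶜ of {ω₃,ω₄}
  {ω₁,ω₂,ω₃,ω₄}  = {ω₃,ω₄} ∪ {ω₁,ω₂,ω₃}
  {ω₁,ω₂,ω₃,ω₅}  = {ω₂,ω₃,ω₅} ∪ {ω₁,ω₂,ω₃}
  {ω₂,ω₃,ω₄,ω₅}  = {ω₃,ω₄} ∪ {ω₂,ω₃,ω₅}
  [11 total]
Step 2 (7 new):
  {ω₁}  = ᶜ of {ω₂,ω₃,ω₄,ω₅}
  {ω₄}  = ᶜ of {ω₁,ω₂,ω₃,ω₅}
  {ω₅}  = ᶜ of {ω₁,ω₂,ω₃,ω₄}
  {ω₁,ω₃,ω₄}  = {ω₃,ω₄} ∪ {ω₁,ω₄}
  {ω₁,ω₄,ω₅}  = {ω₄,ω₅} ∪ {ω₁,ω₄}
  {ω₃,ω₄,ω₅}  = {ω₃,ω₄} ∪ {ω₄,ω₅}
  {ω₁,ω₂,ω₄,ω₅}  = {ω₄,ω₅} ∪ {ω₁,ω₂,ω₅}
  [18 total]
Step 3: 6 new —
  {ω₃}  = ᶜ of {ω₁,ω₂,ω₄,ω₅}
  {ω₁,ω₂}  = ᶜ of {ω₃,ω₄,ω₅}
  {ω₁,ω₅}  = {ω₅} ∪ {ω₁}
  {ω₂,ω₃}  = ᶜ of {ω₁,ω₄,ω₅}
  {ω₂,ω₅}  = ᶜ of {ω₁,ω₃,ω₄}
  {ω₁,ω₃,ω₄,ω₅}  = {ω₄,ω₅} ∪ {ω₁,ω₃,ω₄}
  [24 total]
Step 4: 7 new —
  {ω₂}  = ᶜ of {ω₁,ω₃,ω₄,ω₅}
  {ω₁,ω₃}  = {ω₃} ∪ {ω₁}
  {ω₃,ω₅}  = {ω₅} ∪ {ω₃}
  {ω₁,ω₂,ω₄}  = {ω₁,ω₂} ∪ {ω₁,ω₄}
  {ω₁,ω₃,ω₅}  = {ω₃} ∪ {ω₁,ω₅}
  {ω₂,ω₃,ω₄}  = ᶜ of {ω₁,ω₅}
  {ω₂,ω₄,ω₅}  = {ω₂,ω₅} ∪ {ω₄,ω₅}
  [31 total]
Step 5 adds 1:
  {ω₂,ω₄}  = ᶜ of {ω₁,ω₃,ω₅}
  [32 total]
Step 6: already closed under ᶜ and ∪.

|σ(𝒜)| = 32.  σ(𝒜) = { ∅, {ω₁}, {ω₂}, {ω₃}, {ω₄}, {ω₅}, {ω₁,ω₂}, {ω₁,ω₃}, {ω₁,ω₄}, {ω₁,ω₅}, {ω₂,ω₃}, {ω₂,ω₄}, {ω₂,ω₅}, {ω₃,ω₄}, {ω₃,ω₅}, {ω₄,ω₅}, {ω₁,ω₂,ω₃}, {ω₁,ω₂,ω₄}, {ω₁,ω₂,ω₅}, {ω₁,ω₃,ω₄}, {ω₁,ω₃,ω₅}, {ω₁,ω₄,ω₅}, {ω₂,ω₃,ω₄}, {ω₂,ω₃,ω₅}, {ω₂,ω₄,ω₅}, {ω₃,ω₄,ω₅}, {ω₁,ω₂,ω₃,ω₄}, {ω₁,ω₂,ω₃,ω₅}, {ω₁,ω₂,ω₄,ω₅}, {ω₁,ω₃,ω₄,ω₅}, {ω₂,ω₃,ω₄,ω₅}, X }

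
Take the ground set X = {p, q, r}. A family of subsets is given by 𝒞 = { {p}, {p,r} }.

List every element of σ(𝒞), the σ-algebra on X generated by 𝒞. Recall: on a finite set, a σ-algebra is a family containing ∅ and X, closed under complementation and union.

Seed the family with 𝒞 together with ∅ and X: { {}, {p}, {p,r}, X }.
Pass 1 adds 2:
  {q}  = X∖{p,r}
  {q,r}  = X∖{p}
  |family| = 6
Pass 2 (1 new):
  {p,q}  = {q} ∪ {p}
  |family| = 7
Pass 3: 1 new —
  {r}  = X∖{p,q}
  |family| = 8
Pass 4: already closed under ᶜ and ∪.

σ(𝒞) = { {}, {p}, {q}, {r}, {p,q}, {p,r}, {q,r}, X }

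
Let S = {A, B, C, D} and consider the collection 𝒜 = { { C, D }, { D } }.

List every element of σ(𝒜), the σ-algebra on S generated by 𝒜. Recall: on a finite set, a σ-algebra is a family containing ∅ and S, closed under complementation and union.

Start: 𝒜 ∪ {∅, S} = { {  }, { D }, { C, D }, S }.
Iteration 1 (2 new):
  { A, B }  = complement { C, D }
  { A, B, C }  = complement { D }
Iteration 2: 1 new —
  { A, B, D }  = { A, B } ∪ { D }
Iteration 3: +1 →
  { C }  = complement { A, B, D }
After Iteration 4 the family is unchanged; done.

Hence σ(𝒜) has 8 members: { {  }, { C }, { D }, { A, B }, { C, D }, { A, B, C }, { A, B, D }, S }.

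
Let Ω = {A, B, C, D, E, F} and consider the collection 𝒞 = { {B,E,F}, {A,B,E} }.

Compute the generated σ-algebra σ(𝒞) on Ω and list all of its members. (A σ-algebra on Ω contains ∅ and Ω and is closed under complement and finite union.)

Take S₀ = 𝒞 ∪ {∅, Ω} = { ∅, {A,B,E}, {B,E,F}, Ω }.
Round 1 adds 3:
  {A,C,D}  = complement {B,E,F}
  {C,D,F}  = complement {A,B,E}
  {A,B,E,F}  = {A,B,E} ∪ {B,E,F}
  — 7 sets.
Round 2 (4 new):
  {C,D}  = complement {A,B,E,F}
  {A,C,D,F}  = {A,C,D} ∪ {C,D,F}
  {A,B,C,D,E}  = {A,B,E} ∪ {A,C,D}
  {B,C,D,E,F}  = {C,D,F} ∪ {B,E,F}
  — 11 sets.
Round 3. New:
  {A}  = complement {B,C,D,E,F}
  {F}  = complement {A,B,C,D,E}
  {B,E}  = complement {A,C,D,F}
  — 14 sets.
Round 4: +2 →
  {A,F}  = {F} ∪ {A}
  {B,C,D,E}  = {B,E} ∪ {C,D}
  — 16 sets.
Round 5: stable.

Therefore σ(𝒞) = { ∅, {A}, {F}, {A,F}, {B,E}, {C,D}, {A,B,E}, {A,C,D}, {B,E,F}, {C,D,F}, {A,B,E,F}, {A,C,D,F}, {B,C,D,E}, {A,B,C,D,E}, {B,C,D,E,F}, Ω } (|σ(𝒞)| = 16).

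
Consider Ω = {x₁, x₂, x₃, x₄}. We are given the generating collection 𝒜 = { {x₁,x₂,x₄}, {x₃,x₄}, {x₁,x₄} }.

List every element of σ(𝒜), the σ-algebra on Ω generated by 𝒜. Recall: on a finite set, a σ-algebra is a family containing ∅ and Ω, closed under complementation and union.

σ(𝒜) (16 sets): { {}, {x₁}, {x₂}, {x₃}, {x₄}, {x₁,x₂}, {x₁,x₃}, {x₁,x₄}, {x₂,x₃}, {x₂,x₄}, {x₃,x₄}, {x₁,x₂,x₃}, {x₁,x₂,x₄}, {x₁,x₃,x₄}, {x₂,x₃,x₄}, Ω }

Working:
Initial family (5 sets): { {}, {x₁,x₄}, {x₃,x₄}, {x₁,x₂,x₄}, Ω }.
Round 1. New:
  {x₃}  = {x₁,x₂,x₄}ᶜ
  {x₁,x₂}  = {x₃,x₄}ᶜ
  {x₂,x₃}  = {x₁,x₄}ᶜ
  {x₁,x₃,x₄}  = {x₃,x₄} ∪ {x₁,x₄}
Round 2: 3 new —
  {x₂}  = {x₁,x₃,x₄}ᶜ
  {x₁,x₂,x₃}  = {x₁,x₂} ∪ {x₃}
  {x₂,x₃,x₄}  = {x₃,x₄} ∪ {x₂,x₃}
Round 3 (2 new):
  {x₁}  = {x₂,x₃,x₄}ᶜ
  {x₄}  = {x₁,x₂,x₃}ᶜ
Round 4: +2 →
  {x₁,x₃}  = {x₃} ∪ {x₁}
  {x₂,x₄}  = {x₄} ∪ {x₂}
Round 5: no new sets; the family is a σ-algebra.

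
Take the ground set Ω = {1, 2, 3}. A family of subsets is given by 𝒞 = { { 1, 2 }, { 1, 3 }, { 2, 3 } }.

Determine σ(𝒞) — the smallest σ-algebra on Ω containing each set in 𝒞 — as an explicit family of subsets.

Take S₀ = 𝒞 ∪ {∅, Ω} = { {}, { 1, 2 }, { 1, 3 }, { 2, 3 }, Ω }.
Round 1 adds 3:
  { 1 }  = Ω∖{ 2, 3 }
  { 2 }  = Ω∖{ 1, 3 }
  { 3 }  = Ω∖{ 1, 2 }
  |family| = 8
Round 2: no new sets; the family is a σ-algebra.

σ(𝒞) = { {}, { 1 }, { 2 }, { 3 }, { 1, 2 }, { 1, 3 }, { 2, 3 }, Ω }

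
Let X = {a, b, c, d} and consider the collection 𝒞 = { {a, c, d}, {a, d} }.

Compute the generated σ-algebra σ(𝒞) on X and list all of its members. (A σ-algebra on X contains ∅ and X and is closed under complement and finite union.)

σ(𝒞) = { {}, {b}, {c}, {a, d}, {b, c}, {a, b, d}, {a, c, d}, X }

Working:
Begin from { {}, {a, d}, {a, c, d}, X } (that is, 𝒞 plus ∅ and X).
Iteration 1: 2 new —
  {b}  = X∖{a, c, d}
  {b, c}  = X∖{a, d}
  — 6 sets.
Iteration 2. New:
  {a, b, d}  = {a, d} ∪ {b}
  — 7 sets.
Iteration 3 adds 1:
  {c}  = X∖{a, b, d}
  — 8 sets.
Iteration 4: stable.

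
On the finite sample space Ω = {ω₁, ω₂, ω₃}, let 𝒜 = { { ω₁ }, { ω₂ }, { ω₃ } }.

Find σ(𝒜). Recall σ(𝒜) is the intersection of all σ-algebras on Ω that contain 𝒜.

Seed the family with 𝒜 together with ∅ and Ω: { {}, { ω₁ }, { ω₂ }, { ω₃ }, Ω }.
Iteration 1 adds 3:
  { ω₁, ω₂ }  = Ω∖{ ω₃ }
  { ω₁, ω₃ }  = Ω∖{ ω₂ }
  { ω₂, ω₃ }  = Ω∖{ ω₁ }
  (now 8)
Iteration 2: already closed under ᶜ and ∪.

σ(𝒜) = { {}, { ω₁ }, { ω₂ }, { ω₃ }, { ω₁, ω₂ }, { ω₁, ω₃ }, { ω₂, ω₃ }, Ω }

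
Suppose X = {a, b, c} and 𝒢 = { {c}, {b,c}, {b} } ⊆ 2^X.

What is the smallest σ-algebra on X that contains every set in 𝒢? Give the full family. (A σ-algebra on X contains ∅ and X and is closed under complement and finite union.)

Take S₀ = 𝒢 ∪ {∅, X} = { {}, {b}, {c}, {b,c}, X }.
Iteration 1. New:
  {a}  = complement {b,c}
  {a,b}  = complement {c}
  {a,c}  = complement {b}
  (now 8)
Iteration 2: no new sets; the family is a σ-algebra.

Therefore σ(𝒢) = { {}, {a}, {b}, {c}, {a,b}, {a,c}, {b,c}, X } (|σ(𝒢)| = 8).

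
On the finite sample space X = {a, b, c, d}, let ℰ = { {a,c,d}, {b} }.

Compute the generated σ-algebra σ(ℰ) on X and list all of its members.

Take S₀ = ℰ ∪ {∅, X} = { {}, {b}, {a,c,d}, X }.
Step 1: closed — nothing new.

Hence σ(ℰ) has 4 members: { {}, {b}, {a,c,d}, X }.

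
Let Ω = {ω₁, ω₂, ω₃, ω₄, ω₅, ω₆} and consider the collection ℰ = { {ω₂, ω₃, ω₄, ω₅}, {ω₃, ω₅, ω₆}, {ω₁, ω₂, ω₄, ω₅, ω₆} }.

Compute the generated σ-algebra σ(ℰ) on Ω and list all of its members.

σ(ℰ) = { {}, {ω₁}, {ω₃}, {ω₅}, {ω₆}, {ω₁, ω₃}, {ω₁, ω₅}, {ω₁, ω₆}, {ω₂, ω₄}, {ω₃, ω₅}, {ω₃, ω₆}, {ω₅, ω₆}, {ω₁, ω₂, ω₄}, {ω₁, ω₃, ω₅}, {ω₁, ω₃, ω₆}, {ω₁, ω₅, ω₆}, {ω₂, ω₃, ω₄}, {ω₂, ω₄, ω₅}, {ω₂, ω₄, ω₆}, {ω₃, ω₅, ω₆}, {ω₁, ω₂, ω₃, ω₄}, {ω₁, ω₂, ω₄, ω₅}, {ω₁, ω₂, ω₄, ω₆}, {ω₁, ω₃, ω₅, ω₆}, {ω₂, ω₃, ω₄, ω₅}, {ω₂, ω₃, ω₄, ω₆}, {ω₂, ω₄, ω₅, ω₆}, {ω₁, ω₂, ω₃, ω₄, ω₅}, {ω₁, ω₂, ω₃, ω₄, ω₆}, {ω₁, ω₂, ω₄, ω₅, ω₆}, {ω₂, ω₃, ω₄, ω₅, ω₆}, Ω }

Trace:
Take S₀ = ℰ ∪ {∅, Ω} = { {}, {ω₃, ω₅, ω₆}, {ω₂, ω₃, ω₄, ω₅}, {ω₁, ω₂, ω₄, ω₅, ω₆}, Ω }.
Pass 1 (4 new):
  {ω₃}  = complement {ω₁, ω₂, ω₄, ω₅, ω₆}
  {ω₁, ω₆}  = complement {ω₂, ω₃, ω₄, ω₅}
  {ω₁, ω₂, ω₄}  = complement {ω₃, ω₅, ω₆}
  {ω₂, ω₃, ω₄, ω₅, ω₆}  = {ω₃, ω₅, ω₆} ∪ {ω₂, ω₃, ω₄, ω₅}
  [9 total]
Pass 2 (6 new):
  {ω₁}  = complement {ω₂, ω₃, ω₄, ω₅, ω₆}
  {ω₁, ω₃, ω₆}  = {ω₁, ω₆} ∪ {ω₃}
  {ω₁, ω₂, ω₃, ω₄}  = {ω₁, ω₂, ω₄} ∪ {ω₃}
  {ω₁, ω₂, ω₄, ω₆}  = {ω₁, ω₆} ∪ {ω₁, ω₂, ω₄}
  {ω₁, ω₃, ω₅, ω₆}  = {ω₁, ω₆} ∪ {ω₃, ω₅, ω₆}
  {ω₁, ω₂, ω₃, ω₄, ω₅}  = {ω₂, ω₃, ω₄, ω₅} ∪ {ω₁, ω₂, ω₄}
  [15 total]
Pass 3 adds 7:
  {ω₆}  = complement {ω₁, ω₂, ω₃, ω₄, ω₅}
  {ω₁, ω₃}  = {ω₃} ∪ {ω₁}
  {ω₂, ω₄}  = complement {ω₁, ω₃, ω₅, ω₆}
  {ω₃, ω₅}  = complement {ω₁, ω₂, ω₄, ω₆}
  {ω₅, ω₆}  = complement {ω₁, ω₂, ω₃, ω₄}
  {ω₂, ω₄, ω₅}  = complement {ω₁, ω₃, ω₆}
  {ω₁, ω₂, ω₃, ω₄, ω₆}  = {ω₃} ∪ {ω₁, ω₂, ω₄, ω₆}
  [22 total]
Pass 4 adds 8:
  {ω₅}  = complement {ω₁, ω₂, ω₃, ω₄, ω₆}
  {ω₃, ω₆}  = {ω₆} ∪ {ω₃}
  {ω₁, ω₃, ω₅}  = {ω₁, ω₃} ∪ {ω₃, ω₅}
  {ω₁, ω₅, ω₆}  = {ω₅, ω₆} ∪ {ω₁, ω₆}
  {ω₂, ω₃, ω₄}  = {ω₂, ω₄} ∪ {ω₃}
  {ω₂, ω₄, ω₆}  = {ω₂, ω₄} ∪ {ω₆}
  {ω₁, ω₂, ω₄, ω₅}  = {ω₂, ω₄, ω₅} ∪ {ω₁, ω₂, ω₄}
  {ω₂, ω₄, ω₅, ω₆}  = complement {ω₁, ω₃}
  [30 total]
Pass 5 (2 new):
  {ω₁, ω₅}  = {ω₅} ∪ {ω₁}
  {ω₂, ω₃, ω₄, ω₆}  = {ω₂, ω₄, ω₆} ∪ {ω₂, ω₃, ω₄}
  [32 total]
Pass 6: closed — nothing new.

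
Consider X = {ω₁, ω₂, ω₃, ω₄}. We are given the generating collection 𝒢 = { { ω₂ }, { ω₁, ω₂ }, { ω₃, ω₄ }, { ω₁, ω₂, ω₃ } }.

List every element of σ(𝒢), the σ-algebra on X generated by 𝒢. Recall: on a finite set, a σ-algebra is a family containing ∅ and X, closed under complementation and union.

Begin from { {}, { ω₂ }, { ω₁, ω₂ }, { ω₃, ω₄ }, { ω₁, ω₂, ω₃ }, X } (that is, 𝒢 plus ∅ and X).
Step 1: +3 →
  { ω₄ }  = { ω₁, ω₂, ω₃ }ᶜ
  { ω₁, ω₃, ω₄ }  = { ω₂ }ᶜ
  { ω₂, ω₃, ω₄ }  = { ω₃, ω₄ } ∪ { ω₂ }
  (now 9)
Step 2 adds 3:
  { ω₁ }  = { ω₂, ω₃, ω₄ }ᶜ
  { ω₂, ω₄ }  = { ω₂ } ∪ { ω₄ }
  { ω₁, ω₂, ω₄ }  = { ω₁, ω₂ } ∪ { ω₄ }
  (now 12)
Step 3: +3 →
  { ω₃ }  = { ω₁, ω₂, ω₄ }ᶜ
  { ω₁, ω₃ }  = { ω₂, ω₄ }ᶜ
  { ω₁, ω₄ }  = { ω₄ } ∪ { ω₁ }
  (now 15)
Step 4: 1 new —
  { ω₂, ω₃ }  = { ω₁, ω₄ }ᶜ
  (now 16)
Step 5: closed — nothing new.

Hence σ(𝒢) has 16 members: { {}, { ω₁ }, { ω₂ }, { ω₃ }, { ω₄ }, { ω₁, ω₂ }, { ω₁, ω₃ }, { ω₁, ω₄ }, { ω₂, ω₃ }, { ω₂, ω₄ }, { ω₃, ω₄ }, { ω₁, ω₂, ω₃ }, { ω₁, ω₂, ω₄ }, { ω₁, ω₃, ω₄ }, { ω₂, ω₃, ω₄ }, X }.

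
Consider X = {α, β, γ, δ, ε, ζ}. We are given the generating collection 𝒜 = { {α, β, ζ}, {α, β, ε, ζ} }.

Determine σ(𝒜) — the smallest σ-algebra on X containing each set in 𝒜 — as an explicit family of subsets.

σ(𝒜) (8 sets): { ∅, {ε}, {γ, δ}, {α, β, ζ}, {γ, δ, ε}, {α, β, ε, ζ}, {α, β, γ, δ, ζ}, X }

Working:
Seed the family with 𝒜 together with ∅ and X: { ∅, {α, β, ζ}, {α, β, ε, ζ}, X }.
Pass 1. New:
  {γ, δ}  = ᶜ of {α, β, ε, ζ}
  {γ, δ, ε}  = ᶜ of {α, β, ζ}
  |family| = 6
Pass 2 (1 new):
  {α, β, γ, δ, ζ}  = {γ, δ} ∪ {α, β, ζ}
  |family| = 7
Pass 3: +1 →
  {ε}  = ᶜ of {α, β, γ, δ, ζ}
  |family| = 8
After Pass 4 the family is unchanged; done.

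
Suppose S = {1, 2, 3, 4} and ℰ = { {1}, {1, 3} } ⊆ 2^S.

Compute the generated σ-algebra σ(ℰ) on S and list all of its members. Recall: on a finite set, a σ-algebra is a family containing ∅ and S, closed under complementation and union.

|σ(ℰ)| = 8.  σ(ℰ) = { {}, {1}, {3}, {1, 3}, {2, 4}, {1, 2, 4}, {2, 3, 4}, S }

Derivation:
Initial family (4 sets): { {}, {1}, {1, 3}, S }.
Step 1: 2 new —
  {2, 4}  = {1, 3}ᶜ
  {2, 3, 4}  = {1}ᶜ
  [6 total]
Step 2 (1 new):
  {1, 2, 4}  = {2, 4} ∪ {1}
  [7 total]
Step 3 adds 1:
  {3}  = {1, 2, 4}ᶜ
  [8 total]
Step 4: no new sets; the family is a σ-algebra.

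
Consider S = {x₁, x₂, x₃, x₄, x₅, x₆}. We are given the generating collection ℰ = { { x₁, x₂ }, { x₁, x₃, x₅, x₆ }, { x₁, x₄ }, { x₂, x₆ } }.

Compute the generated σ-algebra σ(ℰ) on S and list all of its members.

|σ(ℰ)| = 32.  σ(ℰ) = { {  }, { x₁ }, { x₂ }, { x₄ }, { x₆ }, { x₁, x₂ }, { x₁, x₄ }, { x₁, x₆ }, { x₂, x₄ }, { x₂, x₆ }, { x₃, x₅ }, { x₄, x₆ }, { x₁, x₂, x₄ }, { x₁, x₂, x₆ }, { x₁, x₃, x₅ }, { x₁, x₄, x₆ }, { x₂, x₃, x₅ }, { x₂, x₄, x₆ }, { x₃, x₄, x₅ }, { x₃, x₅, x₆ }, { x₁, x₂, x₃, x₅ }, { x₁, x₂, x₄, x₆ }, { x₁, x₃, x₄, x₅ }, { x₁, x₃, x₅, x₆ }, { x₂, x₃, x₄, x₅ }, { x₂, x₃, x₅, x₆ }, { x₃, x₄, x₅, x₆ }, { x₁, x₂, x₃, x₄, x₅ }, { x₁, x₂, x₃, x₅, x₆ }, { x₁, x₃, x₄, x₅, x₆ }, { x₂, x₃, x₄, x₅, x₆ }, S }

Derivation:
Start: ℰ ∪ {∅, S} = { {  }, { x₁, x₂ }, { x₁, x₄ }, { x₂, x₆ }, { x₁, x₃, x₅, x₆ }, S }.
Pass 1: 9 new —
  { x₂, x₄ }  = S∖{ x₁, x₃, x₅, x₆ }
  { x₁, x₂, x₄ }  = { x₁, x₄ } ∪ { x₁, x₂ }
  { x₁, x₂, x₆ }  = { x₁, x₂ } ∪ { x₂, x₆ }
  { x₁, x₂, x₄, x₆ }  = { x₁, x₄ } ∪ { x₂, x₆ }
  { x₁, x₃, x₄, x₅ }  = S∖{ x₂, x₆ }
  { x₂, x₃, x₅, x₆ }  = S∖{ x₁, x₄ }
  { x₃, x₄, x₅, x₆ }  = S∖{ x₁, x₂ }
  { x₁, x₂, x₃, x₅, x₆ }  = { x₁, x₃, x₅, x₆ } ∪ { x₁, x₂ }
  { x₁, x₃, x₄, x₅, x₆ }  = { x₁, x₃, x₅, x₆ } ∪ { x₁, x₄ }
  |family| = 15
Pass 2. New:
  { x₂ }  = S∖{ x₁, x₃, x₄, x₅, x₆ }
  { x₄ }  = S∖{ x₁, x₂, x₃, x₅, x₆ }
  { x₃, x₅ }  = S∖{ x₁, x₂, x₄, x₆ }
  { x₂, x₄, x₆ }  = { x₂, x₆ } ∪ { x₂, x₄ }
  { x₃, x₄, x₅ }  = S∖{ x₁, x₂, x₆ }
  { x₃, x₅, x₆ }  = S∖{ x₁, x₂, x₄ }
  { x₁, x₂, x₃, x₄, x₅ }  = { x₁, x₂ } ∪ { x₁, x₃, x₄, x₅ }
  { x₂, x₃, x₄, x₅, x₆ }  = { x₃, x₄, x₅, x₆ } ∪ { x₂, x₆ }
  |family| = 23
Pass 3 adds 6:
  { x₁ }  = S∖{ x₂, x₃, x₄, x₅, x₆ }
  { x₆ }  = S∖{ x₁, x₂, x₃, x₄, x₅ }
  { x₁, x₃, x₅ }  = S∖{ x₂, x₄, x₆ }
  { x₂, x₃, x₅ }  = { x₂ } ∪ { x₃, x₅ }
  { x₁, x₂, x₃, x₅ }  = { x₃, x₅ } ∪ { x₁, x₂ }
  { x₂, x₃, x₄, x₅ }  = { x₃, x₄, x₅ } ∪ { x₂ }
  |family| = 29
Pass 4: 3 new —
  { x₁, x₆ }  = S∖{ x₂, x₃, x₄, x₅ }
  { x₄, x₆ }  = S∖{ x₁, x₂, x₃, x₅ }
  { x₁, x₄, x₆ }  = S∖{ x₂, x₃, x₅ }
  |family| = 32
Pass 5: stable.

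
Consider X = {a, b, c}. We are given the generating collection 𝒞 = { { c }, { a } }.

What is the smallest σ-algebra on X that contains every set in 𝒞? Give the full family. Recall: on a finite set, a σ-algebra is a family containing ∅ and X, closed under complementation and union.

Initial family (4 sets): { ∅, { a }, { c }, X }.
Pass 1 (3 new):
  { a, b }  = X∖{ c }
  { a, c }  = { c } ∪ { a }
  { b, c }  = X∖{ a }
  — 7 sets.
Pass 2: 1 new —
  { b }  = X∖{ a, c }
  — 8 sets.
After Pass 3 the family is unchanged; done.

Hence σ(𝒞) has 8 members: { ∅, { a }, { b }, { c }, { a, b }, { a, c }, { b, c }, X }.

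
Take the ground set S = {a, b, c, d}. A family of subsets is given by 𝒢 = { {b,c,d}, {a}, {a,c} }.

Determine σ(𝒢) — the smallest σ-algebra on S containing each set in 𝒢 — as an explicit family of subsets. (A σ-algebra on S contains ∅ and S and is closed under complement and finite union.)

Take S₀ = 𝒢 ∪ {∅, S} = { {}, {a}, {a,c}, {b,c,d}, S }.
Iteration 1 adds 1:
  {b,d}  = ᶜ of {a,c}
  (now 6)
Iteration 2 (1 new):
  {a,b,d}  = {b,d} ∪ {a}
  (now 7)
Iteration 3: 1 new —
  {c}  = ᶜ of {a,b,d}
  (now 8)
Iteration 4: no new sets; the family is a σ-algebra.

Hence σ(𝒢) has 8 members: { {}, {a}, {c}, {a,c}, {b,d}, {a,b,d}, {b,c,d}, S }.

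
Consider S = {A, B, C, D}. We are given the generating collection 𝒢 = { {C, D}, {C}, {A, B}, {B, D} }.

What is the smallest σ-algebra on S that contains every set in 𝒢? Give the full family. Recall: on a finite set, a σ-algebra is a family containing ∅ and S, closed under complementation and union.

Begin from { {}, {C}, {A, B}, {B, D}, {C, D}, S } (that is, 𝒢 plus ∅ and S).
Round 1: +4 →
  {A, C}  = S∖{B, D}
  {A, B, C}  = {C} ∪ {A, B}
  {A, B, D}  = S∖{C}
  {B, C, D}  = {C} ∪ {B, D}
Round 2: 3 new —
  {A}  = S∖{B, C, D}
  {D}  = S∖{A, B, C}
  {A, C, D}  = {C, D} ∪ {A, C}
Round 3. New:
  {B}  = S∖{A, C, D}
  {A, D}  = {D} ∪ {A}
Round 4: +1 →
  {B, C}  = S∖{A, D}
Round 5: no new sets; the family is a σ-algebra.

σ(𝒢) = { {}, {A}, {B}, {C}, {D}, {A, B}, {A, C}, {A, D}, {B, C}, {B, D}, {C, D}, {A, B, C}, {A, B, D}, {A, C, D}, {B, C, D}, S }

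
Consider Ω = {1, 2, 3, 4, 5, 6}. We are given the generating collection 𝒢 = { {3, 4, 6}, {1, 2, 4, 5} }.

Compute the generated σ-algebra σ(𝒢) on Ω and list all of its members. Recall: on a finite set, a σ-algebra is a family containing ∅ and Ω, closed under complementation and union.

Initial family (4 sets): { {}, {3, 4, 6}, {1, 2, 4, 5}, Ω }.
Step 1. New:
  {3, 6}  = {1, 2, 4, 5}ᶜ
  {1, 2, 5}  = {3, 4, 6}ᶜ
  |family| = 6
Step 2 (1 new):
  {1, 2, 3, 5, 6}  = {1, 2, 5} ∪ {3, 6}
  |family| = 7
Step 3 (1 new):
  {4}  = {1, 2, 3, 5, 6}ᶜ
  |family| = 8
Step 4 adds nothing — fixpoint reached.

σ(𝒢) = { {}, {4}, {3, 6}, {1, 2, 5}, {3, 4, 6}, {1, 2, 4, 5}, {1, 2, 3, 5, 6}, Ω }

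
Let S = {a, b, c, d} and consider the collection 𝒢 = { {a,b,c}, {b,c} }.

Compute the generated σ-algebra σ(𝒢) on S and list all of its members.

Answer: σ(𝒢) = { {}, {a}, {d}, {a,d}, {b,c}, {a,b,c}, {b,c,d}, S }

Check:
Initial family (4 sets): { {}, {b,c}, {a,b,c}, S }.
Iteration 1. New:
  {d}  = {a,b,c}ᶜ
  {a,d}  = {b,c}ᶜ
  [6 total]
Iteration 2 adds 1:
  {b,c,d}  = {b,c} ∪ {d}
  [7 total]
Iteration 3. New:
  {a}  = {b,c,d}ᶜ
  [8 total]
Iteration 4 adds nothing — fixpoint reached.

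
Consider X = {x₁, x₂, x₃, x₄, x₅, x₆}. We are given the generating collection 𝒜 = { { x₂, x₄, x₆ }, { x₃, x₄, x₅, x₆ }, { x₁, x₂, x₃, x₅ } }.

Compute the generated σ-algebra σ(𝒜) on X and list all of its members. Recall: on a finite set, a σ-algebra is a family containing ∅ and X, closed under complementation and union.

σ(𝒜) (16 sets): { ∅, { x₁ }, { x₂ }, { x₁, x₂ }, { x₃, x₅ }, { x₄, x₆ }, { x₁, x₃, x₅ }, { x₁, x₄, x₆ }, { x₂, x₃, x₅ }, { x₂, x₄, x₆ }, { x₁, x₂, x₃, x₅ }, { x₁, x₂, x₄, x₆ }, { x₃, x₄, x₅, x₆ }, { x₁, x₃, x₄, x₅, x₆ }, { x₂, x₃, x₄, x₅, x₆ }, X }

Trace:
Start: 𝒜 ∪ {∅, X} = { ∅, { x₂, x₄, x₆ }, { x₁, x₂, x₃, x₅ }, { x₃, x₄, x₅, x₆ }, X }.
Round 1 adds 4:
  { x₁, x₂ }  = X∖{ x₃, x₄, x₅, x₆ }
  { x₄, x₆ }  = X∖{ x₁, x₂, x₃, x₅ }
  { x₁, x₃, x₅ }  = X∖{ x₂, x₄, x₆ }
  { x₂, x₃, x₄, x₅, x₆ }  = { x₂, x₄, x₆ } ∪ { x₃, x₄, x₅, x₆ }
  (now 9)
Round 2 adds 3:
  { x₁ }  = X∖{ x₂, x₃, x₄, x₅, x₆ }
  { x₁, x₂, x₄, x₆ }  = { x₂, x₄, x₆ } ∪ { x₁, x₂ }
  { x₁, x₃, x₄, x₅, x₆ }  = { x₃, x₄, x₅, x₆ } ∪ { x₁, x₃, x₅ }
  (now 12)
Round 3. New:
  { x₂ }  = X∖{ x₁, x₃, x₄, x₅, x₆ }
  { x₃, x₅ }  = X∖{ x₁, x₂, x₄, x₆ }
  { x₁, x₄, x₆ }  = { x₄, x₆ } ∪ { x₁ }
  (now 15)
Round 4 (1 new):
  { x₂, x₃, x₅ }  = X∖{ x₁, x₄, x₆ }
  (now 16)
After Round 5 the family is unchanged; done.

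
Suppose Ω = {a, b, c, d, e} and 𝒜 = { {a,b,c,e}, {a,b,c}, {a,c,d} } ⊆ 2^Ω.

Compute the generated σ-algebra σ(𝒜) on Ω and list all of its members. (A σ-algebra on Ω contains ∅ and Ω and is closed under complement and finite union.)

Initial family (5 sets): { ∅, {a,b,c}, {a,c,d}, {a,b,c,e}, Ω }.
Round 1 adds 4:
  {d}  = ᶜ of {a,b,c,e}
  {b,e}  = ᶜ of {a,c,d}
  {d,e}  = ᶜ of {a,b,c}
  {a,b,c,d}  = {a,c,d} ∪ {a,b,c}
  |family| = 9
Round 2: 3 new —
  {e}  = ᶜ of {a,b,c,d}
  {b,d,e}  = {b,e} ∪ {d,e}
  {a,c,d,e}  = {d,e} ∪ {a,c,d}
  |family| = 12
Round 3 (2 new):
  {b}  = ᶜ of {a,c,d,e}
  {a,c}  = ᶜ of {b,d,e}
  |family| = 14
Round 4 (2 new):
  {b,d}  = {d} ∪ {b}
  {a,c,e}  = {a,c} ∪ {e}
  |family| = 16
Round 5: closed — nothing new.

Therefore σ(𝒜) = { ∅, {b}, {d}, {e}, {a,c}, {b,d}, {b,e}, {d,e}, {a,b,c}, {a,c,d}, {a,c,e}, {b,d,e}, {a,b,c,d}, {a,b,c,e}, {a,c,d,e}, Ω } (|σ(𝒜)| = 16).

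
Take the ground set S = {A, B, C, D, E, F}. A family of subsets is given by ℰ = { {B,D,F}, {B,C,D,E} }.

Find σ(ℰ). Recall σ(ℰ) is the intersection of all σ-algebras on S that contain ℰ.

Start: ℰ ∪ {∅, S} = { {}, {B,D,F}, {B,C,D,E}, S }.
Pass 1 (3 new):
  {A,F}  = ᶜ of {B,C,D,E}
  {A,C,E}  = ᶜ of {B,D,F}
  {B,C,D,E,F}  = {B,D,F} ∪ {B,C,D,E}
  |family| = 7
Pass 2: +4 →
  {A}  = ᶜ of {B,C,D,E,F}
  {A,B,D,F}  = {B,D,F} ∪ {A,F}
  {A,C,E,F}  = {A,F} ∪ {A,C,E}
  {A,B,C,D,E}  = {A,C,E} ∪ {B,C,D,E}
  |family| = 11
Pass 3 (3 new):
  {F}  = ᶜ of {A,B,C,D,E}
  {B,D}  = ᶜ of {A,C,E,F}
  {C,E}  = ᶜ of {A,B,D,F}
  |family| = 14
Pass 4: +2 →
  {A,B,D}  = {B,D} ∪ {A}
  {C,E,F}  = {C,E} ∪ {F}
  |family| = 16
Pass 5: stable.

σ(ℰ) = { {}, {A}, {F}, {A,F}, {B,D}, {C,E}, {A,B,D}, {A,C,E}, {B,D,F}, {C,E,F}, {A,B,D,F}, {A,C,E,F}, {B,C,D,E}, {A,B,C,D,E}, {B,C,D,E,F}, S }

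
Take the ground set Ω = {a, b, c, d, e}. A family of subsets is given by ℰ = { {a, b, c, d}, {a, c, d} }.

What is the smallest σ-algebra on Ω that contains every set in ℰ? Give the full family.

Take S₀ = ℰ ∪ {∅, Ω} = { ∅, {a, c, d}, {a, b, c, d}, Ω }.
Iteration 1. New:
  {e}  = complement {a, b, c, d}
  {b, e}  = complement {a, c, d}
  [6 total]
Iteration 2 (1 new):
  {a, c, d, e}  = {a, c, d} ∪ {e}
  [7 total]
Iteration 3: +1 →
  {b}  = complement {a, c, d, e}
  [8 total]
Iteration 4: closed — nothing new.

Hence σ(ℰ) has 8 members: { ∅, {b}, {e}, {b, e}, {a, c, d}, {a, b, c, d}, {a, c, d, e}, Ω }.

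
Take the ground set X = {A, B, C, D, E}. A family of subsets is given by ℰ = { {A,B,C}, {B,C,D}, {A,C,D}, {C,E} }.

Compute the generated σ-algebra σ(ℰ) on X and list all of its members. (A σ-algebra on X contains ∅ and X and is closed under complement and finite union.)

Answer: σ(ℰ) = { {}, {A}, {B}, {C}, {D}, {E}, {A,B}, {A,C}, {A,D}, {A,E}, {B,C}, {B,D}, {B,E}, {C,D}, {C,E}, {D,E}, {A,B,C}, {A,B,D}, {A,B,E}, {A,C,D}, {A,C,E}, {A,D,E}, {B,C,D}, {B,C,E}, {B,D,E}, {C,D,E}, {A,B,C,D}, {A,B,C,E}, {A,B,D,E}, {A,C,D,E}, {B,C,D,E}, X }

Derivation:
Seed the family with ℰ together with ∅ and X: { {}, {C,E}, {A,B,C}, {A,C,D}, {B,C,D}, X }.
Iteration 1: 8 new —
  {A,E}  = {B,C,D}ᶜ
  {B,E}  = {A,C,D}ᶜ
  {D,E}  = {A,B,C}ᶜ
  {A,B,D}  = {C,E}ᶜ
  {A,B,C,D}  = {A,C,D} ∪ {A,B,C}
  {A,B,C,E}  = {A,B,C} ∪ {C,E}
  {A,C,D,E}  = {A,C,D} ∪ {C,E}
  {B,C,D,E}  = {B,C,D} ∪ {C,E}
  |family| = 14
Iteration 2 (11 new):
  {A}  = {B,C,D,E}ᶜ
  {B}  = {A,C,D,E}ᶜ
  {D}  = {A,B,C,E}ᶜ
  {E}  = {A,B,C,D}ᶜ
  {A,B,E}  = {B,E} ∪ {A,E}
  {A,C,E}  = {A,E} ∪ {C,E}
  {A,D,E}  = {D,E} ∪ {A,E}
  {B,C,E}  = {B,E} ∪ {C,E}
  {B,D,E}  = {B,E} ∪ {D,E}
  {C,D,E}  = {D,E} ∪ {C,E}
  {A,B,D,E}  = {B,E} ∪ {A,B,D}
  |family| = 25
Iteration 3: +7 →
  {C}  = {A,B,D,E}ᶜ
  {A,B}  = {C,D,E}ᶜ
  {A,C}  = {B,D,E}ᶜ
  {A,D}  = {B,C,E}ᶜ
  {B,C}  = {A,D,E}ᶜ
  {B,D}  = {A,C,E}ᶜ
  {C,D}  = {A,B,E}ᶜ
  |family| = 32
After Iteration 4 the family is unchanged; done.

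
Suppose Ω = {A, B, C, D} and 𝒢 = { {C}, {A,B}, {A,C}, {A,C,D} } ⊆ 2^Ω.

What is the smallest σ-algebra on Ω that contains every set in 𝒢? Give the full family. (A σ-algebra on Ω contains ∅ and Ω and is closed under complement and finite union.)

Start: 𝒢 ∪ {∅, Ω} = { {}, {C}, {A,B}, {A,C}, {A,C,D}, Ω }.
Pass 1: 5 new —
  {B}  = ᶜ of {A,C,D}
  {B,D}  = ᶜ of {A,C}
  {C,D}  = ᶜ of {A,B}
  {A,B,C}  = {C} ∪ {A,B}
  {A,B,D}  = ᶜ of {C}
  — 11 sets.
Pass 2 adds 3:
  {D}  = ᶜ of {A,B,C}
  {B,C}  = {B} ∪ {C}
  {B,C,D}  = {C,D} ∪ {B}
  — 14 sets.
Pass 3. New:
  {A}  = ᶜ of {B,C,D}
  {A,D}  = ᶜ of {B,C}
  — 16 sets.
Pass 4: closed — nothing new.

Hence σ(𝒢) has 16 members: { {}, {A}, {B}, {C}, {D}, {A,B}, {A,C}, {A,D}, {B,C}, {B,D}, {C,D}, {A,B,C}, {A,B,D}, {A,C,D}, {B,C,D}, Ω }.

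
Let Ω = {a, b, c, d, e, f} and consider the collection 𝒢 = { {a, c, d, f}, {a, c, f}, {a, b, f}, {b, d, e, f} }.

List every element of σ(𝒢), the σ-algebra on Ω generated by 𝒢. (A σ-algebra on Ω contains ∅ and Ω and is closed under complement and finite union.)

Seed the family with 𝒢 together with ∅ and Ω: { {}, {a, b, f}, {a, c, f}, {a, c, d, f}, {b, d, e, f}, Ω }.
Step 1 (7 new):
  {a, c}  = Ω∖{b, d, e, f}
  {b, e}  = Ω∖{a, c, d, f}
  {b, d, e}  = Ω∖{a, c, f}
  {c, d, e}  = Ω∖{a, b, f}
  {a, b, c, f}  = {a, c, f} ∪ {a, b, f}
  {a, b, c, d, f}  = {a, c, d, f} ∪ {a, b, f}
  {a, b, d, e, f}  = {b, d, e, f} ∪ {a, b, f}
Step 2: +11 →
  {c}  = Ω∖{a, b, d, e, f}
  {e}  = Ω∖{a, b, c, d, f}
  {d, e}  = Ω∖{a, b, c, f}
  {a, b, c, e}  = {b, e} ∪ {a, c}
  {a, b, e, f}  = {b, e} ∪ {a, b, f}
  {a, c, d, e}  = {c, d, e} ∪ {a, c}
  {b, c, d, e}  = {b, e} ∪ {c, d, e}
  {a, b, c, d, e}  = {a, c} ∪ {b, d, e}
  {a, b, c, e, f}  = {b, e} ∪ {a, c, f}
  {a, c, d, e, f}  = {c, d, e} ∪ {a, c, f}
  {b, c, d, e, f}  = {c, d, e} ∪ {b, d, e, f}
Step 3 adds 12:
  {a}  = Ω∖{b, c, d, e, f}
  {b}  = Ω∖{a, c, d, e, f}
  {d}  = Ω∖{a, b, c, e, f}
  {f}  = Ω∖{a, b, c, d, e}
  {a, f}  = Ω∖{b, c, d, e}
  {b, f}  = Ω∖{a, c, d, e}
  {c, d}  = Ω∖{a, b, e, f}
  {c, e}  = {e} ∪ {c}
  {d, f}  = Ω∖{a, b, c, e}
  {a, c, e}  = {a, c} ∪ {e}
  {b, c, e}  = {b, e} ∪ {c}
  {a, c, e, f}  = {a, c, f} ∪ {e}
Step 4: +26 →
  {a, b}  = {a} ∪ {b}
  {a, d}  = {a} ∪ {d}
  {a, e}  = {a} ∪ {e}
  {b, c}  = {b} ∪ {c}
  {b, d}  = Ω∖{a, c, e, f}
  {c, f}  = {f} ∪ {c}
  {e, f}  = {f} ∪ {e}
  {a, b, c}  = {b} ∪ {a, c}
  {a, b, e}  = {b, e} ∪ {a}
  {a, c, d}  = {c, d} ∪ {a}
  {a, d, e}  = {a} ∪ {d, e}
  {a, d, f}  = Ω∖{b, c, e}
  {a, e, f}  = {a, f} ∪ {e}
  {b, c, d}  = {c, d} ∪ {b}
  {b, c, f}  = {b, f} ∪ {c}
  {b, d, f}  = Ω∖{a, c, e}
  {b, e, f}  = {b, e} ∪ {b, f}
  {c, d, f}  = {c, d} ∪ {f}
  {c, e, f}  = {f} ∪ {c, e}
  {d, e, f}  = {f} ∪ {d, e}
  {a, b, d, e}  = {a} ∪ {b, d, e}
  {a, b, d, f}  = Ω∖{c, e}
  {a, d, e, f}  = {a, f} ∪ {d, e}
  {b, c, d, f}  = {c, d} ∪ {b, f}
  {b, c, e, f}  = {b, f} ∪ {b, c, e}
  {c, d, e, f}  = {c, d, e} ∪ {f}
Step 5: +2 →
  {a, b, d}  = Ω∖{c, e, f}
  {a, b, c, d}  = Ω∖{e, f}
Step 6: stable.

Hence σ(𝒢) has 64 members: { {}, {a}, {b}, {c}, {d}, {e}, {f}, {a, b}, {a, c}, {a, d}, {a, e}, {a, f}, {b, c}, {b, d}, {b, e}, {b, f}, {c, d}, {c, e}, {c, f}, {d, e}, {d, f}, {e, f}, {a, b, c}, {a, b, d}, {a, b, e}, {a, b, f}, {a, c, d}, {a, c, e}, {a, c, f}, {a, d, e}, {a, d, f}, {a, e, f}, {b, c, d}, {b, c, e}, {b, c, f}, {b, d, e}, {b, d, f}, {b, e, f}, {c, d, e}, {c, d, f}, {c, e, f}, {d, e, f}, {a, b, c, d}, {a, b, c, e}, {a, b, c, f}, {a, b, d, e}, {a, b, d, f}, {a, b, e, f}, {a, c, d, e}, {a, c, d, f}, {a, c, e, f}, {a, d, e, f}, {b, c, d, e}, {b, c, d, f}, {b, c, e, f}, {b, d, e, f}, {c, d, e, f}, {a, b, c, d, e}, {a, b, c, d, f}, {a, b, c, e, f}, {a, b, d, e, f}, {a, c, d, e, f}, {b, c, d, e, f}, Ω }.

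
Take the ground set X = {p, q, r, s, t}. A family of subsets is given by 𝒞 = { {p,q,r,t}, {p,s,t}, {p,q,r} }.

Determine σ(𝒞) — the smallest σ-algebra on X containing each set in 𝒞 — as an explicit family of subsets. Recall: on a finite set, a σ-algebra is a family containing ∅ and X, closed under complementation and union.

Answer: σ(𝒞) = { {}, {p}, {s}, {t}, {p,s}, {p,t}, {q,r}, {s,t}, {p,q,r}, {p,s,t}, {q,r,s}, {q,r,t}, {p,q,r,s}, {p,q,r,t}, {q,r,s,t}, X }

Trace:
Begin from { {}, {p,q,r}, {p,s,t}, {p,q,r,t}, X } (that is, 𝒞 plus ∅ and X).
Pass 1. New:
  {s}  = complement {p,q,r,t}
  {q,r}  = complement {p,s,t}
  {s,t}  = complement {p,q,r}
  — 8 sets.
Pass 2: 3 new —
  {q,r,s}  = {s} ∪ {q,r}
  {p,q,r,s}  = {s} ∪ {p,q,r}
  {q,r,s,t}  = {s,t} ∪ {q,r}
  — 11 sets.
Pass 3: 3 new —
  {p}  = complement {q,r,s,t}
  {t}  = complement {p,q,r,s}
  {p,t}  = complement {q,r,s}
  — 14 sets.
Pass 4 adds 2:
  {p,s}  = {s} ∪ {p}
  {q,r,t}  = {q,r} ∪ {t}
  — 16 sets.
Pass 5: stable.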